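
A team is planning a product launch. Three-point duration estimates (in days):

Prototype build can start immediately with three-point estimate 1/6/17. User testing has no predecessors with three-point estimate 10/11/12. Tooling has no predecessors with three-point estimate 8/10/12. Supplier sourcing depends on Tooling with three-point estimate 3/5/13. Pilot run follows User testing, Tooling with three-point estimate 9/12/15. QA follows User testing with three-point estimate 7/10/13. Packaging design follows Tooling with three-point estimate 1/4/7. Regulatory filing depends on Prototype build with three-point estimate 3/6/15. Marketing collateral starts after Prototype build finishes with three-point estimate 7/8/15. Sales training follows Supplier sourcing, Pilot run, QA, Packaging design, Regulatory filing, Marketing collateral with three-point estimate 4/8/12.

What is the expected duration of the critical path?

31 days

te_Prototype build = (1 + 4·6 + 17)/6 = 42/6 = 7
te_User testing = (10 + 4·11 + 12)/6 = 66/6 = 11
te_Tooling = (8 + 4·10 + 12)/6 = 60/6 = 10
te_Supplier sourcing = (3 + 4·5 + 13)/6 = 36/6 = 6
te_Pilot run = (9 + 4·12 + 15)/6 = 72/6 = 12
te_QA = (7 + 4·10 + 13)/6 = 60/6 = 10
te_Packaging design = (1 + 4·4 + 7)/6 = 24/6 = 4
te_Regulatory filing = (3 + 4·6 + 15)/6 = 42/6 = 7
te_Marketing collateral = (7 + 4·8 + 15)/6 = 54/6 = 9
te_Sales training = (4 + 4·8 + 12)/6 = 48/6 = 8

Forward pass:
ES_Prototype build = 0; EF_Prototype build = 7
ES_User testing = 0; EF_User testing = 11
ES_Tooling = 0; EF_Tooling = 10
ES_Supplier sourcing = 10; EF_Supplier sourcing = 10+6 = 16
ES_Pilot run = max(EF_User testing=11, EF_Tooling=10) = 11; EF_Pilot run = 11+12 = 23
ES_QA = 11; EF_QA = 11+10 = 21
ES_Packaging design = 10; EF_Packaging design = 10+4 = 14
ES_Regulatory filing = 7; EF_Regulatory filing = 7+7 = 14
ES_Marketing collateral = 7; EF_Marketing collateral = 7+9 = 16
ES_Sales training = max(EF_Supplier sourcing=16, EF_Pilot run=23, EF_QA=21, EF_Packaging design=14, EF_Regulatory filing=14, EF_Marketing collateral=16) = 23; EF_Sales training = 23+8 = 31
Expected project duration μ = 31 days. Critical path: User testing → Pilot run → Sales training.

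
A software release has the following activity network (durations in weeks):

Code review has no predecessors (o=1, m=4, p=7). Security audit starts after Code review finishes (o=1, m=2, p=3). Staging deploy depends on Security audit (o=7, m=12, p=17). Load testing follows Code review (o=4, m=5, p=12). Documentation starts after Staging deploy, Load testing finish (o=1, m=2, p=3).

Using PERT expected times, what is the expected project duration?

te_Code review = (1 + 4·4 + 7)/6 = 24/6 = 4
te_Security audit = (1 + 4·2 + 3)/6 = 12/6 = 2
te_Staging deploy = (7 + 4·12 + 17)/6 = 72/6 = 12
te_Load testing = (4 + 4·5 + 12)/6 = 36/6 = 6
te_Documentation = (1 + 4·2 + 3)/6 = 12/6 = 2

Forward pass:
ES_Code review = 0; EF_Code review = 4
ES_Security audit = 4; EF_Security audit = 4+2 = 6
ES_Staging deploy = 6; EF_Staging deploy = 6+12 = 18
ES_Load testing = 4; EF_Load testing = 4+6 = 10
ES_Documentation = max(EF_Staging deploy=18, EF_Load testing=10) = 18; EF_Documentation = 18+2 = 20
Expected project duration μ = 20 weeks. Critical path: Code review → Security audit → Staging deploy → Documentation.

20 weeks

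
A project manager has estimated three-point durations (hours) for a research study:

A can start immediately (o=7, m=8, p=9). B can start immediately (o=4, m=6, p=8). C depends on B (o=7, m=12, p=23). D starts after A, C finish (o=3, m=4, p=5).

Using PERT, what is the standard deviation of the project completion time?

2.77 hours

te_A = (7 + 4·8 + 9)/6 = 48/6 = 8; σ²_A = ((9−7)/6)² = 0.111
te_B = (4 + 4·6 + 8)/6 = 36/6 = 6; σ²_B = ((8−4)/6)² = 0.444
te_C = (7 + 4·12 + 23)/6 = 78/6 = 13; σ²_C = ((23−7)/6)² = 7.111
te_D = (3 + 4·4 + 5)/6 = 24/6 = 4; σ²_D = ((5−3)/6)² = 0.111

Forward pass:
ES_A = 0; EF_A = 8
ES_B = 0; EF_B = 6
ES_C = 6; EF_C = 6+13 = 19
ES_D = max(EF_A=8, EF_C=19) = 19; EF_D = 19+4 = 23
Expected project duration μ = 23 hours. Critical path: B → C → D.

Variance along critical path = 0.444 + 7.111 + 0.111 = 7.667
σ = √7.667 = 2.769 hours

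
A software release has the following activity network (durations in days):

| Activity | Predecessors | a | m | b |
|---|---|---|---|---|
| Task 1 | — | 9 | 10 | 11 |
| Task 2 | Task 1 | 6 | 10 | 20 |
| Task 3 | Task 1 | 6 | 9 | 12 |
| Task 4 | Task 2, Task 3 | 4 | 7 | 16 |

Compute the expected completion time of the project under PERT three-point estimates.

te_Task 1 = (9 + 4·10 + 11)/6 = 60/6 = 10
te_Task 2 = (6 + 4·10 + 20)/6 = 66/6 = 11
te_Task 3 = (6 + 4·9 + 12)/6 = 54/6 = 9
te_Task 4 = (4 + 4·7 + 16)/6 = 48/6 = 8

Forward pass:
ES_Task 1 = 0; EF_Task 1 = 10
ES_Task 2 = 10; EF_Task 2 = 10+11 = 21
ES_Task 3 = 10; EF_Task 3 = 10+9 = 19
ES_Task 4 = max(EF_Task 2=21, EF_Task 3=19) = 21; EF_Task 4 = 21+8 = 29
Expected project duration μ = 29 days. Critical path: Task 1 → Task 2 → Task 4.

29 days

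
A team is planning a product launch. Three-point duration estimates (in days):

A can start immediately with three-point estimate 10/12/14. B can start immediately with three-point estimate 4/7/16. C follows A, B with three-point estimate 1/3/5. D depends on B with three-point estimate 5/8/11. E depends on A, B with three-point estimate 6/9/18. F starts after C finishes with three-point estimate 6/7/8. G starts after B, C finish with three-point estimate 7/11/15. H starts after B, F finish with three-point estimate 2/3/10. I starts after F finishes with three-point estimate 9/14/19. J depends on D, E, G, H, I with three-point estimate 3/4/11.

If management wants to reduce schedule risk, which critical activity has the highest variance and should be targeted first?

te_A = (10 + 4·12 + 14)/6 = 72/6 = 12; σ²_A = ((14−10)/6)² = 0.444
te_B = (4 + 4·7 + 16)/6 = 48/6 = 8; σ²_B = ((16−4)/6)² = 4.000
te_C = (1 + 4·3 + 5)/6 = 18/6 = 3; σ²_C = ((5−1)/6)² = 0.444
te_D = (5 + 4·8 + 11)/6 = 48/6 = 8; σ²_D = ((11−5)/6)² = 1.000
te_E = (6 + 4·9 + 18)/6 = 60/6 = 10; σ²_E = ((18−6)/6)² = 4.000
te_F = (6 + 4·7 + 8)/6 = 42/6 = 7; σ²_F = ((8−6)/6)² = 0.111
te_G = (7 + 4·11 + 15)/6 = 66/6 = 11; σ²_G = ((15−7)/6)² = 1.778
te_H = (2 + 4·3 + 10)/6 = 24/6 = 4; σ²_H = ((10−2)/6)² = 1.778
te_I = (9 + 4·14 + 19)/6 = 84/6 = 14; σ²_I = ((19−9)/6)² = 2.778
te_J = (3 + 4·4 + 11)/6 = 30/6 = 5; σ²_J = ((11−3)/6)² = 1.778

Forward pass:
ES_A = 0; EF_A = 12
ES_B = 0; EF_B = 8
ES_C = max(EF_A=12, EF_B=8) = 12; EF_C = 12+3 = 15
ES_D = 8; EF_D = 8+8 = 16
ES_E = max(EF_A=12, EF_B=8) = 12; EF_E = 12+10 = 22
ES_F = 15; EF_F = 15+7 = 22
ES_G = max(EF_B=8, EF_C=15) = 15; EF_G = 15+11 = 26
ES_H = max(EF_B=8, EF_F=22) = 22; EF_H = 22+4 = 26
ES_I = 22; EF_I = 22+14 = 36
ES_J = max(EF_D=16, EF_E=22, EF_G=26, EF_H=26, EF_I=36) = 36; EF_J = 36+5 = 41
Expected project duration μ = 41 days. Critical path: A → C → F → I → J.

Variances on critical path: σ²_A=0.444, σ²_C=0.444, σ²_F=0.111, σ²_I=2.778, σ²_J=1.778.
Largest is σ²_I = 2.778.

I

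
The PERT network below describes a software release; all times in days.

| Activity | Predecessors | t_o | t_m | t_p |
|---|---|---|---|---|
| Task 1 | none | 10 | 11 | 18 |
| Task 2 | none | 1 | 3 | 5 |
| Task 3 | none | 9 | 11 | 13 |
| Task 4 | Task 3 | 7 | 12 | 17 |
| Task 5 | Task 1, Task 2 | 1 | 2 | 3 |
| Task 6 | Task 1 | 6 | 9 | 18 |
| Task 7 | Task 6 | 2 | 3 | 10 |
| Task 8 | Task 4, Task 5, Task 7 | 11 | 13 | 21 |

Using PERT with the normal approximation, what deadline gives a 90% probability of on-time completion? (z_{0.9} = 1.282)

te_Task 1 = (10 + 4·11 + 18)/6 = 72/6 = 12; σ²_Task 1 = ((18−10)/6)² = 1.778
te_Task 2 = (1 + 4·3 + 5)/6 = 18/6 = 3; σ²_Task 2 = ((5−1)/6)² = 0.444
te_Task 3 = (9 + 4·11 + 13)/6 = 66/6 = 11; σ²_Task 3 = ((13−9)/6)² = 0.444
te_Task 4 = (7 + 4·12 + 17)/6 = 72/6 = 12; σ²_Task 4 = ((17−7)/6)² = 2.778
te_Task 5 = (1 + 4·2 + 3)/6 = 12/6 = 2; σ²_Task 5 = ((3−1)/6)² = 0.111
te_Task 6 = (6 + 4·9 + 18)/6 = 60/6 = 10; σ²_Task 6 = ((18−6)/6)² = 4.000
te_Task 7 = (2 + 4·3 + 10)/6 = 24/6 = 4; σ²_Task 7 = ((10−2)/6)² = 1.778
te_Task 8 = (11 + 4·13 + 21)/6 = 84/6 = 14; σ²_Task 8 = ((21−11)/6)² = 2.778

Forward pass:
ES_Task 1 = 0; EF_Task 1 = 12
ES_Task 2 = 0; EF_Task 2 = 3
ES_Task 3 = 0; EF_Task 3 = 11
ES_Task 4 = 11; EF_Task 4 = 11+12 = 23
ES_Task 5 = max(EF_Task 1=12, EF_Task 2=3) = 12; EF_Task 5 = 12+2 = 14
ES_Task 6 = 12; EF_Task 6 = 12+10 = 22
ES_Task 7 = 22; EF_Task 7 = 22+4 = 26
ES_Task 8 = max(EF_Task 4=23, EF_Task 5=14, EF_Task 7=26) = 26; EF_Task 8 = 26+14 = 40
Expected project duration μ = 40 days. Critical path: Task 1 → Task 6 → Task 7 → Task 8.

Variance along critical path = 1.778 + 4.000 + 1.778 + 2.778 = 10.333; σ = 3.215 days.
D = μ + z·σ = 40 + 1.282·3.215 = 44.1 days

44.1 days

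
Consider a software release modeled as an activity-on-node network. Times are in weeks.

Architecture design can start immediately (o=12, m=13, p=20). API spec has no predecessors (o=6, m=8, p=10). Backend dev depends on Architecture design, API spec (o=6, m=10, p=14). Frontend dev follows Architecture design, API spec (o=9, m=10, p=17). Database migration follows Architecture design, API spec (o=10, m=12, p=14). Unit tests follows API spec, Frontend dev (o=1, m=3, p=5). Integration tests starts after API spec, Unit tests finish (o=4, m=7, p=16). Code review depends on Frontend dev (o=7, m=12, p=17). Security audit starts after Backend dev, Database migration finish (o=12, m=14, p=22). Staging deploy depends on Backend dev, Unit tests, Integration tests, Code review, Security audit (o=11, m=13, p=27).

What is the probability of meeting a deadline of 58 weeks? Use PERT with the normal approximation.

0.717

te_Architecture design = (12 + 4·13 + 20)/6 = 84/6 = 14; σ²_Architecture design = ((20−12)/6)² = 1.778
te_API spec = (6 + 4·8 + 10)/6 = 48/6 = 8; σ²_API spec = ((10−6)/6)² = 0.444
te_Backend dev = (6 + 4·10 + 14)/6 = 60/6 = 10; σ²_Backend dev = ((14−6)/6)² = 1.778
te_Frontend dev = (9 + 4·10 + 17)/6 = 66/6 = 11; σ²_Frontend dev = ((17−9)/6)² = 1.778
te_Database migration = (10 + 4·12 + 14)/6 = 72/6 = 12; σ²_Database migration = ((14−10)/6)² = 0.444
te_Unit tests = (1 + 4·3 + 5)/6 = 18/6 = 3; σ²_Unit tests = ((5−1)/6)² = 0.444
te_Integration tests = (4 + 4·7 + 16)/6 = 48/6 = 8; σ²_Integration tests = ((16−4)/6)² = 4.000
te_Code review = (7 + 4·12 + 17)/6 = 72/6 = 12; σ²_Code review = ((17−7)/6)² = 2.778
te_Security audit = (12 + 4·14 + 22)/6 = 90/6 = 15; σ²_Security audit = ((22−12)/6)² = 2.778
te_Staging deploy = (11 + 4·13 + 27)/6 = 90/6 = 15; σ²_Staging deploy = ((27−11)/6)² = 7.111

Forward pass:
ES_Architecture design = 0; EF_Architecture design = 14
ES_API spec = 0; EF_API spec = 8
ES_Backend dev = max(EF_Architecture design=14, EF_API spec=8) = 14; EF_Backend dev = 14+10 = 24
ES_Frontend dev = max(EF_Architecture design=14, EF_API spec=8) = 14; EF_Frontend dev = 14+11 = 25
ES_Database migration = max(EF_Architecture design=14, EF_API spec=8) = 14; EF_Database migration = 14+12 = 26
ES_Unit tests = max(EF_API spec=8, EF_Frontend dev=25) = 25; EF_Unit tests = 25+3 = 28
ES_Integration tests = max(EF_API spec=8, EF_Unit tests=28) = 28; EF_Integration tests = 28+8 = 36
ES_Code review = 25; EF_Code review = 25+12 = 37
ES_Security audit = max(EF_Backend dev=24, EF_Database migration=26) = 26; EF_Security audit = 26+15 = 41
ES_Staging deploy = max(EF_Backend dev=24, EF_Unit tests=28, EF_Integration tests=36, EF_Code review=37, EF_Security audit=41) = 41; EF_Staging deploy = 41+15 = 56
Expected project duration μ = 56 weeks. Critical path: Architecture design → Database migration → Security audit → Staging deploy.

Variance along critical path = 1.778 + 0.444 + 2.778 + 7.111 = 12.111; σ = √12.111 = 3.480 weeks.
Z = (58 − 56) / 3.480 = 0.575
P(T ≤ 58) = Φ(0.575) ≈ 0.717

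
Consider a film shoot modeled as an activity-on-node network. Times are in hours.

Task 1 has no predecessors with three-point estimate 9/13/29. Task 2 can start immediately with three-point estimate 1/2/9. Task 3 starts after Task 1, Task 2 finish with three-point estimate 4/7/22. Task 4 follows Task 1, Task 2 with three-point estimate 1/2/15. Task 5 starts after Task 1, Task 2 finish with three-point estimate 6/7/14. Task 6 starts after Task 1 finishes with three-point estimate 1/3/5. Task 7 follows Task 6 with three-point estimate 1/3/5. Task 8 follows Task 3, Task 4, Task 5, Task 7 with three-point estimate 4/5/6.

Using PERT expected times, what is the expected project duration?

te_Task 1 = (9 + 4·13 + 29)/6 = 90/6 = 15
te_Task 2 = (1 + 4·2 + 9)/6 = 18/6 = 3
te_Task 3 = (4 + 4·7 + 22)/6 = 54/6 = 9
te_Task 4 = (1 + 4·2 + 15)/6 = 24/6 = 4
te_Task 5 = (6 + 4·7 + 14)/6 = 48/6 = 8
te_Task 6 = (1 + 4·3 + 5)/6 = 18/6 = 3
te_Task 7 = (1 + 4·3 + 5)/6 = 18/6 = 3
te_Task 8 = (4 + 4·5 + 6)/6 = 30/6 = 5

Forward pass:
ES_Task 1 = 0; EF_Task 1 = 15
ES_Task 2 = 0; EF_Task 2 = 3
ES_Task 3 = max(EF_Task 1=15, EF_Task 2=3) = 15; EF_Task 3 = 15+9 = 24
ES_Task 4 = max(EF_Task 1=15, EF_Task 2=3) = 15; EF_Task 4 = 15+4 = 19
ES_Task 5 = max(EF_Task 1=15, EF_Task 2=3) = 15; EF_Task 5 = 15+8 = 23
ES_Task 6 = 15; EF_Task 6 = 15+3 = 18
ES_Task 7 = 18; EF_Task 7 = 18+3 = 21
ES_Task 8 = max(EF_Task 3=24, EF_Task 4=19, EF_Task 5=23, EF_Task 7=21) = 24; EF_Task 8 = 24+5 = 29
Expected project duration μ = 29 hours. Critical path: Task 1 → Task 3 → Task 8.

29 hours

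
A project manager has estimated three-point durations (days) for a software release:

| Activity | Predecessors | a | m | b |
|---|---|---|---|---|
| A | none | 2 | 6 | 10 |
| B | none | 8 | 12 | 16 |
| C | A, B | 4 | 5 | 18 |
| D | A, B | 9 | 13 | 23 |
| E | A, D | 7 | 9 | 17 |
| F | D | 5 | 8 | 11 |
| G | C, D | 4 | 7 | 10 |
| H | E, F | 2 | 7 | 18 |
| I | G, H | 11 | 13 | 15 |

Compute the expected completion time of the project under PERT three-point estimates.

te_A = (2 + 4·6 + 10)/6 = 36/6 = 6
te_B = (8 + 4·12 + 16)/6 = 72/6 = 12
te_C = (4 + 4·5 + 18)/6 = 42/6 = 7
te_D = (9 + 4·13 + 23)/6 = 84/6 = 14
te_E = (7 + 4·9 + 17)/6 = 60/6 = 10
te_F = (5 + 4·8 + 11)/6 = 48/6 = 8
te_G = (4 + 4·7 + 10)/6 = 42/6 = 7
te_H = (2 + 4·7 + 18)/6 = 48/6 = 8
te_I = (11 + 4·13 + 15)/6 = 78/6 = 13

Forward pass:
ES_A = 0; EF_A = 6
ES_B = 0; EF_B = 12
ES_C = max(EF_A=6, EF_B=12) = 12; EF_C = 12+7 = 19
ES_D = max(EF_A=6, EF_B=12) = 12; EF_D = 12+14 = 26
ES_E = max(EF_A=6, EF_D=26) = 26; EF_E = 26+10 = 36
ES_F = 26; EF_F = 26+8 = 34
ES_G = max(EF_C=19, EF_D=26) = 26; EF_G = 26+7 = 33
ES_H = max(EF_E=36, EF_F=34) = 36; EF_H = 36+8 = 44
ES_I = max(EF_G=33, EF_H=44) = 44; EF_I = 44+13 = 57
Expected project duration μ = 57 days. Critical path: B → D → E → H → I.

57 days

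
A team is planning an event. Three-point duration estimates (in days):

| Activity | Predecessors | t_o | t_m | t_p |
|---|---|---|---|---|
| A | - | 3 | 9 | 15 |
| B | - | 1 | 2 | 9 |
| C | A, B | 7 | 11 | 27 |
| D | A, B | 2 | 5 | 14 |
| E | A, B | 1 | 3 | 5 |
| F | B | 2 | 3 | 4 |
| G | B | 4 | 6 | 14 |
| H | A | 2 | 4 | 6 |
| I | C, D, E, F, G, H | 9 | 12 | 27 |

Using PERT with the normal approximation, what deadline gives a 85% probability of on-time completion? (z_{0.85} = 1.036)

te_A = (3 + 4·9 + 15)/6 = 54/6 = 9; σ²_A = ((15−3)/6)² = 4.000
te_B = (1 + 4·2 + 9)/6 = 18/6 = 3; σ²_B = ((9−1)/6)² = 1.778
te_C = (7 + 4·11 + 27)/6 = 78/6 = 13; σ²_C = ((27−7)/6)² = 11.111
te_D = (2 + 4·5 + 14)/6 = 36/6 = 6; σ²_D = ((14−2)/6)² = 4.000
te_E = (1 + 4·3 + 5)/6 = 18/6 = 3; σ²_E = ((5−1)/6)² = 0.444
te_F = (2 + 4·3 + 4)/6 = 18/6 = 3; σ²_F = ((4−2)/6)² = 0.111
te_G = (4 + 4·6 + 14)/6 = 42/6 = 7; σ²_G = ((14−4)/6)² = 2.778
te_H = (2 + 4·4 + 6)/6 = 24/6 = 4; σ²_H = ((6−2)/6)² = 0.444
te_I = (9 + 4·12 + 27)/6 = 84/6 = 14; σ²_I = ((27−9)/6)² = 9.000

Forward pass:
ES_A = 0; EF_A = 9
ES_B = 0; EF_B = 3
ES_C = max(EF_A=9, EF_B=3) = 9; EF_C = 9+13 = 22
ES_D = max(EF_A=9, EF_B=3) = 9; EF_D = 9+6 = 15
ES_E = max(EF_A=9, EF_B=3) = 9; EF_E = 9+3 = 12
ES_F = 3; EF_F = 3+3 = 6
ES_G = 3; EF_G = 3+7 = 10
ES_H = 9; EF_H = 9+4 = 13
ES_I = max(EF_C=22, EF_D=15, EF_E=12, EF_F=6, EF_G=10, EF_H=13) = 22; EF_I = 22+14 = 36
Expected project duration μ = 36 days. Critical path: A → C → I.

Variance along critical path = 4.000 + 11.111 + 9.000 = 24.111; σ = 4.910 days.
D = μ + z·σ = 36 + 1.036·4.910 = 41.1 days

41.1 days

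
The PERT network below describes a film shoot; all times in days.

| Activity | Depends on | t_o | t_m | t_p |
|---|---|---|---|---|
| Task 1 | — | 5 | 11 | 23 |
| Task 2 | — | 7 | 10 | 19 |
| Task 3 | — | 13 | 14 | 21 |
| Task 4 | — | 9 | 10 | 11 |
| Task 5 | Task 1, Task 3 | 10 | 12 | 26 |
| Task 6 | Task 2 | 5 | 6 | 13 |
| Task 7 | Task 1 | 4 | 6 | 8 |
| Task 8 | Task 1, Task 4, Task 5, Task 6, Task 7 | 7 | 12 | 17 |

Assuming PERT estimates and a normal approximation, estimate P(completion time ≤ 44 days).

te_Task 1 = (5 + 4·11 + 23)/6 = 72/6 = 12; σ²_Task 1 = ((23−5)/6)² = 9.000
te_Task 2 = (7 + 4·10 + 19)/6 = 66/6 = 11; σ²_Task 2 = ((19−7)/6)² = 4.000
te_Task 3 = (13 + 4·14 + 21)/6 = 90/6 = 15; σ²_Task 3 = ((21−13)/6)² = 1.778
te_Task 4 = (9 + 4·10 + 11)/6 = 60/6 = 10; σ²_Task 4 = ((11−9)/6)² = 0.111
te_Task 5 = (10 + 4·12 + 26)/6 = 84/6 = 14; σ²_Task 5 = ((26−10)/6)² = 7.111
te_Task 6 = (5 + 4·6 + 13)/6 = 42/6 = 7; σ²_Task 6 = ((13−5)/6)² = 1.778
te_Task 7 = (4 + 4·6 + 8)/6 = 36/6 = 6; σ²_Task 7 = ((8−4)/6)² = 0.444
te_Task 8 = (7 + 4·12 + 17)/6 = 72/6 = 12; σ²_Task 8 = ((17−7)/6)² = 2.778

Forward pass:
ES_Task 1 = 0; EF_Task 1 = 12
ES_Task 2 = 0; EF_Task 2 = 11
ES_Task 3 = 0; EF_Task 3 = 15
ES_Task 4 = 0; EF_Task 4 = 10
ES_Task 5 = max(EF_Task 1=12, EF_Task 3=15) = 15; EF_Task 5 = 15+14 = 29
ES_Task 6 = 11; EF_Task 6 = 11+7 = 18
ES_Task 7 = 12; EF_Task 7 = 12+6 = 18
ES_Task 8 = max(EF_Task 1=12, EF_Task 4=10, EF_Task 5=29, EF_Task 6=18, EF_Task 7=18) = 29; EF_Task 8 = 29+12 = 41
Expected project duration μ = 41 days. Critical path: Task 3 → Task 5 → Task 8.

Variance along critical path = 1.778 + 7.111 + 2.778 = 11.667; σ = √11.667 = 3.416 days.
Z = (44 − 41) / 3.416 = 0.878
P(T ≤ 44) = Φ(0.878) ≈ 0.810

0.810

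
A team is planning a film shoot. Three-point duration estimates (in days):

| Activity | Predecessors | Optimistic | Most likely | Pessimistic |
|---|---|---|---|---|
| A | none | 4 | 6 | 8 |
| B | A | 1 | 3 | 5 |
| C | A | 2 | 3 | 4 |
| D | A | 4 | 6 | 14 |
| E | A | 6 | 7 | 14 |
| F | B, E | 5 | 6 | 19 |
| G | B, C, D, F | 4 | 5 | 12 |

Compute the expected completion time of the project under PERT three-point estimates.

28 days

te_A = (4 + 4·6 + 8)/6 = 36/6 = 6
te_B = (1 + 4·3 + 5)/6 = 18/6 = 3
te_C = (2 + 4·3 + 4)/6 = 18/6 = 3
te_D = (4 + 4·6 + 14)/6 = 42/6 = 7
te_E = (6 + 4·7 + 14)/6 = 48/6 = 8
te_F = (5 + 4·6 + 19)/6 = 48/6 = 8
te_G = (4 + 4·5 + 12)/6 = 36/6 = 6

Forward pass:
ES_A = 0; EF_A = 6
ES_B = 6; EF_B = 6+3 = 9
ES_C = 6; EF_C = 6+3 = 9
ES_D = 6; EF_D = 6+7 = 13
ES_E = 6; EF_E = 6+8 = 14
ES_F = max(EF_B=9, EF_E=14) = 14; EF_F = 14+8 = 22
ES_G = max(EF_B=9, EF_C=9, EF_D=13, EF_F=22) = 22; EF_G = 22+6 = 28
Expected project duration μ = 28 days. Critical path: A → E → F → G.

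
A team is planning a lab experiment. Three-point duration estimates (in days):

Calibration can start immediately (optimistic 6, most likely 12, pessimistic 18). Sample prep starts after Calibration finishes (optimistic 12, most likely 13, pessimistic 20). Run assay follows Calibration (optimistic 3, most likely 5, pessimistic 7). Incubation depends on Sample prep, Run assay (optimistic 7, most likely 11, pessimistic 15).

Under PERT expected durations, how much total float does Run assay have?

9 days

te_Calibration = (6 + 4·12 + 18)/6 = 72/6 = 12
te_Sample prep = (12 + 4·13 + 20)/6 = 84/6 = 14
te_Run assay = (3 + 4·5 + 7)/6 = 30/6 = 5
te_Incubation = (7 + 4·11 + 15)/6 = 66/6 = 11

Forward pass:
ES_Calibration = 0; EF_Calibration = 12
ES_Sample prep = 12; EF_Sample prep = 12+14 = 26
ES_Run assay = 12; EF_Run assay = 12+5 = 17
ES_Incubation = max(EF_Sample prep=26, EF_Run assay=17) = 26; EF_Incubation = 26+11 = 37
Expected project duration μ = 37 days. Critical path: Calibration → Sample prep → Incubation.

Backward pass:
LF_Incubation = 37; LS_Incubation = 37−11 = 26
LF_Run assay = LS_Incubation = 26; LS_Run assay = 26−5 = 21
LF_Sample prep = LS_Incubation = 26; LS_Sample prep = 26−14 = 12
LF_Calibration = min(LS_Sample prep=12, LS_Run assay=21) = 12; LS_Calibration = 12−12 = 0
Slack_Run assay = LS_Run assay − ES_Run assay = 21 − 12 = 9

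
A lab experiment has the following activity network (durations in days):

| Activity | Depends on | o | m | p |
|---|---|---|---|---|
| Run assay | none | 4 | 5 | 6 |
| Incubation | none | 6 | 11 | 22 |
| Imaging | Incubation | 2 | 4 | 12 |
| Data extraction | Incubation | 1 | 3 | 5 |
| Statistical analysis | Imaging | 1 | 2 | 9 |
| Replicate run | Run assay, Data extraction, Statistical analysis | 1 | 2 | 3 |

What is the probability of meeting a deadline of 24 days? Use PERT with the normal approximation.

te_Run assay = (4 + 4·5 + 6)/6 = 30/6 = 5; σ²_Run assay = ((6−4)/6)² = 0.111
te_Incubation = (6 + 4·11 + 22)/6 = 72/6 = 12; σ²_Incubation = ((22−6)/6)² = 7.111
te_Imaging = (2 + 4·4 + 12)/6 = 30/6 = 5; σ²_Imaging = ((12−2)/6)² = 2.778
te_Data extraction = (1 + 4·3 + 5)/6 = 18/6 = 3; σ²_Data extraction = ((5−1)/6)² = 0.444
te_Statistical analysis = (1 + 4·2 + 9)/6 = 18/6 = 3; σ²_Statistical analysis = ((9−1)/6)² = 1.778
te_Replicate run = (1 + 4·2 + 3)/6 = 12/6 = 2; σ²_Replicate run = ((3−1)/6)² = 0.111

Forward pass:
ES_Run assay = 0; EF_Run assay = 5
ES_Incubation = 0; EF_Incubation = 12
ES_Imaging = 12; EF_Imaging = 12+5 = 17
ES_Data extraction = 12; EF_Data extraction = 12+3 = 15
ES_Statistical analysis = 17; EF_Statistical analysis = 17+3 = 20
ES_Replicate run = max(EF_Run assay=5, EF_Data extraction=15, EF_Statistical analysis=20) = 20; EF_Replicate run = 20+2 = 22
Expected project duration μ = 22 days. Critical path: Incubation → Imaging → Statistical analysis → Replicate run.

Variance along critical path = 7.111 + 2.778 + 1.778 + 0.111 = 11.778; σ = √11.778 = 3.432 days.
Z = (24 − 22) / 3.432 = 0.583
P(T ≤ 24) = Φ(0.583) ≈ 0.720

0.720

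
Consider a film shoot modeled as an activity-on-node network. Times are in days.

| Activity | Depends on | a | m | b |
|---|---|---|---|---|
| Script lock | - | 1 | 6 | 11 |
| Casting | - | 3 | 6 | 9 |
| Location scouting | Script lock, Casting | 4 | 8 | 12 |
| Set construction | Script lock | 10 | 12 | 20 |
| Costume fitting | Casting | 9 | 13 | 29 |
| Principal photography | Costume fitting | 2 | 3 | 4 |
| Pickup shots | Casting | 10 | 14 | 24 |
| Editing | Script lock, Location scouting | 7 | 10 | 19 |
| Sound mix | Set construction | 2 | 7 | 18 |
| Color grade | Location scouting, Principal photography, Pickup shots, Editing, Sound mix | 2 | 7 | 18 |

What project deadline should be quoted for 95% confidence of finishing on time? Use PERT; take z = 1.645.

te_Script lock = (1 + 4·6 + 11)/6 = 36/6 = 6; σ²_Script lock = ((11−1)/6)² = 2.778
te_Casting = (3 + 4·6 + 9)/6 = 36/6 = 6; σ²_Casting = ((9−3)/6)² = 1.000
te_Location scouting = (4 + 4·8 + 12)/6 = 48/6 = 8; σ²_Location scouting = ((12−4)/6)² = 1.778
te_Set construction = (10 + 4·12 + 20)/6 = 78/6 = 13; σ²_Set construction = ((20−10)/6)² = 2.778
te_Costume fitting = (9 + 4·13 + 29)/6 = 90/6 = 15; σ²_Costume fitting = ((29−9)/6)² = 11.111
te_Principal photography = (2 + 4·3 + 4)/6 = 18/6 = 3; σ²_Principal photography = ((4−2)/6)² = 0.111
te_Pickup shots = (10 + 4·14 + 24)/6 = 90/6 = 15; σ²_Pickup shots = ((24−10)/6)² = 5.444
te_Editing = (7 + 4·10 + 19)/6 = 66/6 = 11; σ²_Editing = ((19−7)/6)² = 4.000
te_Sound mix = (2 + 4·7 + 18)/6 = 48/6 = 8; σ²_Sound mix = ((18−2)/6)² = 7.111
te_Color grade = (2 + 4·7 + 18)/6 = 48/6 = 8; σ²_Color grade = ((18−2)/6)² = 7.111

Forward pass:
ES_Script lock = 0; EF_Script lock = 6
ES_Casting = 0; EF_Casting = 6
ES_Location scouting = max(EF_Script lock=6, EF_Casting=6) = 6; EF_Location scouting = 6+8 = 14
ES_Set construction = 6; EF_Set construction = 6+13 = 19
ES_Costume fitting = 6; EF_Costume fitting = 6+15 = 21
ES_Principal photography = 21; EF_Principal photography = 21+3 = 24
ES_Pickup shots = 6; EF_Pickup shots = 6+15 = 21
ES_Editing = max(EF_Script lock=6, EF_Location scouting=14) = 14; EF_Editing = 14+11 = 25
ES_Sound mix = 19; EF_Sound mix = 19+8 = 27
ES_Color grade = max(EF_Location scouting=14, EF_Principal photography=24, EF_Pickup shots=21, EF_Editing=25, EF_Sound mix=27) = 27; EF_Color grade = 27+8 = 35
Expected project duration μ = 35 days. Critical path: Script lock → Set construction → Sound mix → Color grade.

Variance along critical path = 2.778 + 2.778 + 7.111 + 7.111 = 19.778; σ = 4.447 days.
D = μ + z·σ = 35 + 1.645·4.447 = 42.3 days

42.3 days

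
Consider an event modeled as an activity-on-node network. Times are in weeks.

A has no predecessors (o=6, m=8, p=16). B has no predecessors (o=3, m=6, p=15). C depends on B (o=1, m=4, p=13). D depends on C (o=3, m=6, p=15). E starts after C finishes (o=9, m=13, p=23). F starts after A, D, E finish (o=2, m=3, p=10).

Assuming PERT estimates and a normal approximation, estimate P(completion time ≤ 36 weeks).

0.938

te_A = (6 + 4·8 + 16)/6 = 54/6 = 9; σ²_A = ((16−6)/6)² = 2.778
te_B = (3 + 4·6 + 15)/6 = 42/6 = 7; σ²_B = ((15−3)/6)² = 4.000
te_C = (1 + 4·4 + 13)/6 = 30/6 = 5; σ²_C = ((13−1)/6)² = 4.000
te_D = (3 + 4·6 + 15)/6 = 42/6 = 7; σ²_D = ((15−3)/6)² = 4.000
te_E = (9 + 4·13 + 23)/6 = 84/6 = 14; σ²_E = ((23−9)/6)² = 5.444
te_F = (2 + 4·3 + 10)/6 = 24/6 = 4; σ²_F = ((10−2)/6)² = 1.778

Forward pass:
ES_A = 0; EF_A = 9
ES_B = 0; EF_B = 7
ES_C = 7; EF_C = 7+5 = 12
ES_D = 12; EF_D = 12+7 = 19
ES_E = 12; EF_E = 12+14 = 26
ES_F = max(EF_A=9, EF_D=19, EF_E=26) = 26; EF_F = 26+4 = 30
Expected project duration μ = 30 weeks. Critical path: B → C → E → F.

Variance along critical path = 4.000 + 4.000 + 5.444 + 1.778 = 15.222; σ = √15.222 = 3.902 weeks.
Z = (36 − 30) / 3.902 = 1.538
P(T ≤ 36) = Φ(1.538) ≈ 0.938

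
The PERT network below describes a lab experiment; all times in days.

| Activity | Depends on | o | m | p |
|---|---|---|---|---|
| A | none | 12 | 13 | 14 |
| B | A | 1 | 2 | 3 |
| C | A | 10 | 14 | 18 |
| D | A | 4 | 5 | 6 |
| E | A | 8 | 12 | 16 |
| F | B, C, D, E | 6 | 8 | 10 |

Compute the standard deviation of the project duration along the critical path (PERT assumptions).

1.53 days

te_A = (12 + 4·13 + 14)/6 = 78/6 = 13; σ²_A = ((14−12)/6)² = 0.111
te_B = (1 + 4·2 + 3)/6 = 12/6 = 2; σ²_B = ((3−1)/6)² = 0.111
te_C = (10 + 4·14 + 18)/6 = 84/6 = 14; σ²_C = ((18−10)/6)² = 1.778
te_D = (4 + 4·5 + 6)/6 = 30/6 = 5; σ²_D = ((6−4)/6)² = 0.111
te_E = (8 + 4·12 + 16)/6 = 72/6 = 12; σ²_E = ((16−8)/6)² = 1.778
te_F = (6 + 4·8 + 10)/6 = 48/6 = 8; σ²_F = ((10−6)/6)² = 0.444

Forward pass:
ES_A = 0; EF_A = 13
ES_B = 13; EF_B = 13+2 = 15
ES_C = 13; EF_C = 13+14 = 27
ES_D = 13; EF_D = 13+5 = 18
ES_E = 13; EF_E = 13+12 = 25
ES_F = max(EF_B=15, EF_C=27, EF_D=18, EF_E=25) = 27; EF_F = 27+8 = 35
Expected project duration μ = 35 days. Critical path: A → C → F.

Variance along critical path = 0.111 + 1.778 + 0.444 = 2.333
σ = √2.333 = 1.528 days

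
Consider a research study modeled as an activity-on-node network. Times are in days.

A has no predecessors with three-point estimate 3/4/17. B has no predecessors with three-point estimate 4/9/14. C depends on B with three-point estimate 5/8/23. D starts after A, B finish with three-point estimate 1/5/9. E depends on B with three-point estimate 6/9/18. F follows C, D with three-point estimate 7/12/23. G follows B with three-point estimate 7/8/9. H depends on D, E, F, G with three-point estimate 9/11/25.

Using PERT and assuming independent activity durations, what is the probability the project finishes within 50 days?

0.837

te_A = (3 + 4·4 + 17)/6 = 36/6 = 6; σ²_A = ((17−3)/6)² = 5.444
te_B = (4 + 4·9 + 14)/6 = 54/6 = 9; σ²_B = ((14−4)/6)² = 2.778
te_C = (5 + 4·8 + 23)/6 = 60/6 = 10; σ²_C = ((23−5)/6)² = 9.000
te_D = (1 + 4·5 + 9)/6 = 30/6 = 5; σ²_D = ((9−1)/6)² = 1.778
te_E = (6 + 4·9 + 18)/6 = 60/6 = 10; σ²_E = ((18−6)/6)² = 4.000
te_F = (7 + 4·12 + 23)/6 = 78/6 = 13; σ²_F = ((23−7)/6)² = 7.111
te_G = (7 + 4·8 + 9)/6 = 48/6 = 8; σ²_G = ((9−7)/6)² = 0.111
te_H = (9 + 4·11 + 25)/6 = 78/6 = 13; σ²_H = ((25−9)/6)² = 7.111

Forward pass:
ES_A = 0; EF_A = 6
ES_B = 0; EF_B = 9
ES_C = 9; EF_C = 9+10 = 19
ES_D = max(EF_A=6, EF_B=9) = 9; EF_D = 9+5 = 14
ES_E = 9; EF_E = 9+10 = 19
ES_F = max(EF_C=19, EF_D=14) = 19; EF_F = 19+13 = 32
ES_G = 9; EF_G = 9+8 = 17
ES_H = max(EF_D=14, EF_E=19, EF_F=32, EF_G=17) = 32; EF_H = 32+13 = 45
Expected project duration μ = 45 days. Critical path: B → C → F → H.

Variance along critical path = 2.778 + 9.000 + 7.111 + 7.111 = 26.000; σ = √26.000 = 5.099 days.
Z = (50 − 45) / 5.099 = 0.981
P(T ≤ 50) = Φ(0.981) ≈ 0.837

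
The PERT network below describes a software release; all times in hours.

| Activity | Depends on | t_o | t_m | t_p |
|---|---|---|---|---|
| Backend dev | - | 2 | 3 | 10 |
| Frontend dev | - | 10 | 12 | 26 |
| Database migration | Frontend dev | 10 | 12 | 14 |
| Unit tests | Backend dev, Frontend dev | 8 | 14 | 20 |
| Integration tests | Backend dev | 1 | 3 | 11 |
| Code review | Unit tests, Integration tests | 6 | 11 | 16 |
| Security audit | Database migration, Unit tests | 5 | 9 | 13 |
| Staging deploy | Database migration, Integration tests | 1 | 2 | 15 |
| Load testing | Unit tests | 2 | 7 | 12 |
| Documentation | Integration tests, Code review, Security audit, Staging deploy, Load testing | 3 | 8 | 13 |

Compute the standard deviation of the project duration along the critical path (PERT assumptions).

4.08 hours

te_Backend dev = (2 + 4·3 + 10)/6 = 24/6 = 4; σ²_Backend dev = ((10−2)/6)² = 1.778
te_Frontend dev = (10 + 4·12 + 26)/6 = 84/6 = 14; σ²_Frontend dev = ((26−10)/6)² = 7.111
te_Database migration = (10 + 4·12 + 14)/6 = 72/6 = 12; σ²_Database migration = ((14−10)/6)² = 0.444
te_Unit tests = (8 + 4·14 + 20)/6 = 84/6 = 14; σ²_Unit tests = ((20−8)/6)² = 4.000
te_Integration tests = (1 + 4·3 + 11)/6 = 24/6 = 4; σ²_Integration tests = ((11−1)/6)² = 2.778
te_Code review = (6 + 4·11 + 16)/6 = 66/6 = 11; σ²_Code review = ((16−6)/6)² = 2.778
te_Security audit = (5 + 4·9 + 13)/6 = 54/6 = 9; σ²_Security audit = ((13−5)/6)² = 1.778
te_Staging deploy = (1 + 4·2 + 15)/6 = 24/6 = 4; σ²_Staging deploy = ((15−1)/6)² = 5.444
te_Load testing = (2 + 4·7 + 12)/6 = 42/6 = 7; σ²_Load testing = ((12−2)/6)² = 2.778
te_Documentation = (3 + 4·8 + 13)/6 = 48/6 = 8; σ²_Documentation = ((13−3)/6)² = 2.778

Forward pass:
ES_Backend dev = 0; EF_Backend dev = 4
ES_Frontend dev = 0; EF_Frontend dev = 14
ES_Database migration = 14; EF_Database migration = 14+12 = 26
ES_Unit tests = max(EF_Backend dev=4, EF_Frontend dev=14) = 14; EF_Unit tests = 14+14 = 28
ES_Integration tests = 4; EF_Integration tests = 4+4 = 8
ES_Code review = max(EF_Unit tests=28, EF_Integration tests=8) = 28; EF_Code review = 28+11 = 39
ES_Security audit = max(EF_Database migration=26, EF_Unit tests=28) = 28; EF_Security audit = 28+9 = 37
ES_Staging deploy = max(EF_Database migration=26, EF_Integration tests=8) = 26; EF_Staging deploy = 26+4 = 30
ES_Load testing = 28; EF_Load testing = 28+7 = 35
ES_Documentation = max(EF_Integration tests=8, EF_Code review=39, EF_Security audit=37, EF_Staging deploy=30, EF_Load testing=35) = 39; EF_Documentation = 39+8 = 47
Expected project duration μ = 47 hours. Critical path: Frontend dev → Unit tests → Code review → Documentation.

Variance along critical path = 7.111 + 4.000 + 2.778 + 2.778 = 16.667
σ = √16.667 = 4.082 hours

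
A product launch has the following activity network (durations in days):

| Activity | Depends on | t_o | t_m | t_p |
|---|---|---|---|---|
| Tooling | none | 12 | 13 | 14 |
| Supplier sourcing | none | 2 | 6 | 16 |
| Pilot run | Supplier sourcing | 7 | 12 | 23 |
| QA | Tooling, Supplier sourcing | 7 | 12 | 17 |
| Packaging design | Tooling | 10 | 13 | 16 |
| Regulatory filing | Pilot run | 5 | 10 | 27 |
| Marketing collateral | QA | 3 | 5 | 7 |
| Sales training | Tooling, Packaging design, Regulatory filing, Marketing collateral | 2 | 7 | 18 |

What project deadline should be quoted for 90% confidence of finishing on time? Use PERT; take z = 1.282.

47.4 days

te_Tooling = (12 + 4·13 + 14)/6 = 78/6 = 13; σ²_Tooling = ((14−12)/6)² = 0.111
te_Supplier sourcing = (2 + 4·6 + 16)/6 = 42/6 = 7; σ²_Supplier sourcing = ((16−2)/6)² = 5.444
te_Pilot run = (7 + 4·12 + 23)/6 = 78/6 = 13; σ²_Pilot run = ((23−7)/6)² = 7.111
te_QA = (7 + 4·12 + 17)/6 = 72/6 = 12; σ²_QA = ((17−7)/6)² = 2.778
te_Packaging design = (10 + 4·13 + 16)/6 = 78/6 = 13; σ²_Packaging design = ((16−10)/6)² = 1.000
te_Regulatory filing = (5 + 4·10 + 27)/6 = 72/6 = 12; σ²_Regulatory filing = ((27−5)/6)² = 13.444
te_Marketing collateral = (3 + 4·5 + 7)/6 = 30/6 = 5; σ²_Marketing collateral = ((7−3)/6)² = 0.444
te_Sales training = (2 + 4·7 + 18)/6 = 48/6 = 8; σ²_Sales training = ((18−2)/6)² = 7.111

Forward pass:
ES_Tooling = 0; EF_Tooling = 13
ES_Supplier sourcing = 0; EF_Supplier sourcing = 7
ES_Pilot run = 7; EF_Pilot run = 7+13 = 20
ES_QA = max(EF_Tooling=13, EF_Supplier sourcing=7) = 13; EF_QA = 13+12 = 25
ES_Packaging design = 13; EF_Packaging design = 13+13 = 26
ES_Regulatory filing = 20; EF_Regulatory filing = 20+12 = 32
ES_Marketing collateral = 25; EF_Marketing collateral = 25+5 = 30
ES_Sales training = max(EF_Tooling=13, EF_Packaging design=26, EF_Regulatory filing=32, EF_Marketing collateral=30) = 32; EF_Sales training = 32+8 = 40
Expected project duration μ = 40 days. Critical path: Supplier sourcing → Pilot run → Regulatory filing → Sales training.

Variance along critical path = 5.444 + 7.111 + 13.444 + 7.111 = 33.111; σ = 5.754 days.
D = μ + z·σ = 40 + 1.282·5.754 = 47.4 days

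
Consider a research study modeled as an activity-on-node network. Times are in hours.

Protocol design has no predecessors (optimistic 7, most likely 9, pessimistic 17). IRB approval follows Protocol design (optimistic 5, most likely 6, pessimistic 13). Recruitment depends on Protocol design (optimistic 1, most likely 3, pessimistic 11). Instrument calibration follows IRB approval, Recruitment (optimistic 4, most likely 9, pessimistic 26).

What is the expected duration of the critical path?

28 hours

te_Protocol design = (7 + 4·9 + 17)/6 = 60/6 = 10
te_IRB approval = (5 + 4·6 + 13)/6 = 42/6 = 7
te_Recruitment = (1 + 4·3 + 11)/6 = 24/6 = 4
te_Instrument calibration = (4 + 4·9 + 26)/6 = 66/6 = 11

Forward pass:
ES_Protocol design = 0; EF_Protocol design = 10
ES_IRB approval = 10; EF_IRB approval = 10+7 = 17
ES_Recruitment = 10; EF_Recruitment = 10+4 = 14
ES_Instrument calibration = max(EF_IRB approval=17, EF_Recruitment=14) = 17; EF_Instrument calibration = 17+11 = 28
Expected project duration μ = 28 hours. Critical path: Protocol design → IRB approval → Instrument calibration.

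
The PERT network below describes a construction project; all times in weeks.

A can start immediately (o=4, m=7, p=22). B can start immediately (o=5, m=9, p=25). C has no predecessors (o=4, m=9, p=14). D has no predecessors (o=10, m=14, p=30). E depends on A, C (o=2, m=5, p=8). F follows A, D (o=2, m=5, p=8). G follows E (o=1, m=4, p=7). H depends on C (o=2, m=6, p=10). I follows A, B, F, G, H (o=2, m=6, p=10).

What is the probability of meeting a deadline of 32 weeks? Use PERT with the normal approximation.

0.910

te_A = (4 + 4·7 + 22)/6 = 54/6 = 9; σ²_A = ((22−4)/6)² = 9.000
te_B = (5 + 4·9 + 25)/6 = 66/6 = 11; σ²_B = ((25−5)/6)² = 11.111
te_C = (4 + 4·9 + 14)/6 = 54/6 = 9; σ²_C = ((14−4)/6)² = 2.778
te_D = (10 + 4·14 + 30)/6 = 96/6 = 16; σ²_D = ((30−10)/6)² = 11.111
te_E = (2 + 4·5 + 8)/6 = 30/6 = 5; σ²_E = ((8−2)/6)² = 1.000
te_F = (2 + 4·5 + 8)/6 = 30/6 = 5; σ²_F = ((8−2)/6)² = 1.000
te_G = (1 + 4·4 + 7)/6 = 24/6 = 4; σ²_G = ((7−1)/6)² = 1.000
te_H = (2 + 4·6 + 10)/6 = 36/6 = 6; σ²_H = ((10−2)/6)² = 1.778
te_I = (2 + 4·6 + 10)/6 = 36/6 = 6; σ²_I = ((10−2)/6)² = 1.778

Forward pass:
ES_A = 0; EF_A = 9
ES_B = 0; EF_B = 11
ES_C = 0; EF_C = 9
ES_D = 0; EF_D = 16
ES_E = max(EF_A=9, EF_C=9) = 9; EF_E = 9+5 = 14
ES_F = max(EF_A=9, EF_D=16) = 16; EF_F = 16+5 = 21
ES_G = 14; EF_G = 14+4 = 18
ES_H = 9; EF_H = 9+6 = 15
ES_I = max(EF_A=9, EF_B=11, EF_F=21, EF_G=18, EF_H=15) = 21; EF_I = 21+6 = 27
Expected project duration μ = 27 weeks. Critical path: D → F → I.

Variance along critical path = 11.111 + 1.000 + 1.778 = 13.889; σ = √13.889 = 3.727 weeks.
Z = (32 − 27) / 3.727 = 1.342
P(T ≤ 32) = Φ(1.342) ≈ 0.910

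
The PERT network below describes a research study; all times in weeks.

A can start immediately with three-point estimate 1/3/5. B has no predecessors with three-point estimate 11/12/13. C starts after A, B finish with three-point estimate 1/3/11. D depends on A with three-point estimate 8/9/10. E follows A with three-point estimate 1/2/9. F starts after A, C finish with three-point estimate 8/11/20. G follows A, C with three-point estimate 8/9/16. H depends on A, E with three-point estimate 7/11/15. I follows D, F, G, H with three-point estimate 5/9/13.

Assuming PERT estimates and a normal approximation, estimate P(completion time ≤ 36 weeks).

0.367

te_A = (1 + 4·3 + 5)/6 = 18/6 = 3; σ²_A = ((5−1)/6)² = 0.444
te_B = (11 + 4·12 + 13)/6 = 72/6 = 12; σ²_B = ((13−11)/6)² = 0.111
te_C = (1 + 4·3 + 11)/6 = 24/6 = 4; σ²_C = ((11−1)/6)² = 2.778
te_D = (8 + 4·9 + 10)/6 = 54/6 = 9; σ²_D = ((10−8)/6)² = 0.111
te_E = (1 + 4·2 + 9)/6 = 18/6 = 3; σ²_E = ((9−1)/6)² = 1.778
te_F = (8 + 4·11 + 20)/6 = 72/6 = 12; σ²_F = ((20−8)/6)² = 4.000
te_G = (8 + 4·9 + 16)/6 = 60/6 = 10; σ²_G = ((16−8)/6)² = 1.778
te_H = (7 + 4·11 + 15)/6 = 66/6 = 11; σ²_H = ((15−7)/6)² = 1.778
te_I = (5 + 4·9 + 13)/6 = 54/6 = 9; σ²_I = ((13−5)/6)² = 1.778

Forward pass:
ES_A = 0; EF_A = 3
ES_B = 0; EF_B = 12
ES_C = max(EF_A=3, EF_B=12) = 12; EF_C = 12+4 = 16
ES_D = 3; EF_D = 3+9 = 12
ES_E = 3; EF_E = 3+3 = 6
ES_F = max(EF_A=3, EF_C=16) = 16; EF_F = 16+12 = 28
ES_G = max(EF_A=3, EF_C=16) = 16; EF_G = 16+10 = 26
ES_H = max(EF_A=3, EF_E=6) = 6; EF_H = 6+11 = 17
ES_I = max(EF_D=12, EF_F=28, EF_G=26, EF_H=17) = 28; EF_I = 28+9 = 37
Expected project duration μ = 37 weeks. Critical path: B → C → F → I.

Variance along critical path = 0.111 + 2.778 + 4.000 + 1.778 = 8.667; σ = √8.667 = 2.944 weeks.
Z = (36 − 37) / 2.944 = -0.340
P(T ≤ 36) = Φ(-0.340) ≈ 0.367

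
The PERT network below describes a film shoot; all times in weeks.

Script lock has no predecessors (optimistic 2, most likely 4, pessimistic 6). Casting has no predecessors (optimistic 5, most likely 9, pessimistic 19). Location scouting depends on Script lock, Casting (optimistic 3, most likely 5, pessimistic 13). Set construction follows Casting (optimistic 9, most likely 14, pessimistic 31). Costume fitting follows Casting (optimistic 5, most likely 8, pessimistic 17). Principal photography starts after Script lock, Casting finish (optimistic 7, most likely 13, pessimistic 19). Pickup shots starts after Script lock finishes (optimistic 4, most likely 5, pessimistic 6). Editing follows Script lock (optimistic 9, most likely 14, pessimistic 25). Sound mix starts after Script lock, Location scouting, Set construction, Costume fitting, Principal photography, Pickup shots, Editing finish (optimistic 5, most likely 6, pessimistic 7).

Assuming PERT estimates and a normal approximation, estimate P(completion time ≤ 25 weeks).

0.054

te_Script lock = (2 + 4·4 + 6)/6 = 24/6 = 4; σ²_Script lock = ((6−2)/6)² = 0.444
te_Casting = (5 + 4·9 + 19)/6 = 60/6 = 10; σ²_Casting = ((19−5)/6)² = 5.444
te_Location scouting = (3 + 4·5 + 13)/6 = 36/6 = 6; σ²_Location scouting = ((13−3)/6)² = 2.778
te_Set construction = (9 + 4·14 + 31)/6 = 96/6 = 16; σ²_Set construction = ((31−9)/6)² = 13.444
te_Costume fitting = (5 + 4·8 + 17)/6 = 54/6 = 9; σ²_Costume fitting = ((17−5)/6)² = 4.000
te_Principal photography = (7 + 4·13 + 19)/6 = 78/6 = 13; σ²_Principal photography = ((19−7)/6)² = 4.000
te_Pickup shots = (4 + 4·5 + 6)/6 = 30/6 = 5; σ²_Pickup shots = ((6−4)/6)² = 0.111
te_Editing = (9 + 4·14 + 25)/6 = 90/6 = 15; σ²_Editing = ((25−9)/6)² = 7.111
te_Sound mix = (5 + 4·6 + 7)/6 = 36/6 = 6; σ²_Sound mix = ((7−5)/6)² = 0.111

Forward pass:
ES_Script lock = 0; EF_Script lock = 4
ES_Casting = 0; EF_Casting = 10
ES_Location scouting = max(EF_Script lock=4, EF_Casting=10) = 10; EF_Location scouting = 10+6 = 16
ES_Set construction = 10; EF_Set construction = 10+16 = 26
ES_Costume fitting = 10; EF_Costume fitting = 10+9 = 19
ES_Principal photography = max(EF_Script lock=4, EF_Casting=10) = 10; EF_Principal photography = 10+13 = 23
ES_Pickup shots = 4; EF_Pickup shots = 4+5 = 9
ES_Editing = 4; EF_Editing = 4+15 = 19
ES_Sound mix = max(EF_Script lock=4, EF_Location scouting=16, EF_Set construction=26, EF_Costume fitting=19, EF_Principal photography=23, EF_Pickup shots=9, EF_Editing=19) = 26; EF_Sound mix = 26+6 = 32
Expected project duration μ = 32 weeks. Critical path: Casting → Set construction → Sound mix.

Variance along critical path = 5.444 + 13.444 + 0.111 = 19.000; σ = √19.000 = 4.359 weeks.
Z = (25 − 32) / 4.359 = -1.606
P(T ≤ 25) = Φ(-1.606) ≈ 0.054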